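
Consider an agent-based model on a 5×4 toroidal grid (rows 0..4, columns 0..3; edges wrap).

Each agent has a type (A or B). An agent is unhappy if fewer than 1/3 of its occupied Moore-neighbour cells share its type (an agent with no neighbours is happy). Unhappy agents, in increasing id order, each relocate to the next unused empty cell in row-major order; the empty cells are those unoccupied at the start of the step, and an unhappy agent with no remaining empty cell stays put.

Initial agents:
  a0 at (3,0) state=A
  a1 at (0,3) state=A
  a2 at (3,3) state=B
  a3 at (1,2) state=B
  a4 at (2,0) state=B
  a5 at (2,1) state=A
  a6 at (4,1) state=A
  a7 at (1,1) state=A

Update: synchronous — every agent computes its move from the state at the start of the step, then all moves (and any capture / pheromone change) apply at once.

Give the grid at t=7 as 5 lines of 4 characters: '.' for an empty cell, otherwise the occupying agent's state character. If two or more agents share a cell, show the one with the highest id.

ABBB
.A..
.A..
A...
.A..

t=1: a0@(3,0):A a1@(0,0):A a2@(3,3):B a3@(0,1):B a4@(0,2):B a5@(2,1):A a6@(4,1):A a7@(1,1):A
t=2: a0@(3,0):A a1@(0,0):A a2@(0,3):B a3@(1,0):B a4@(0,2):B a5@(2,1):A a6@(4,1):A a7@(1,1):A
t=3: a0@(3,0):A a1@(0,0):A a2@(0,3):B a3@(0,1):B a4@(0,2):B a5@(2,1):A a6@(4,1):A a7@(1,1):A
t=4: a0@(3,0):A a1@(0,0):A a2@(0,3):B a3@(1,0):B a4@(0,2):B a5@(2,1):A a6@(4,1):A a7@(1,1):A
t=5: a0@(3,0):A a1@(0,0):A a2@(0,3):B a3@(0,1):B a4@(0,2):B a5@(2,1):A a6@(4,1):A a7@(1,1):A
t=6: a0@(3,0):A a1@(0,0):A a2@(0,3):B a3@(1,0):B a4@(0,2):B a5@(2,1):A a6@(4,1):A a7@(1,1):A
t=7: a0@(3,0):A a1@(0,0):A a2@(0,3):B a3@(0,1):B a4@(0,2):B a5@(2,1):A a6@(4,1):A a7@(1,1):A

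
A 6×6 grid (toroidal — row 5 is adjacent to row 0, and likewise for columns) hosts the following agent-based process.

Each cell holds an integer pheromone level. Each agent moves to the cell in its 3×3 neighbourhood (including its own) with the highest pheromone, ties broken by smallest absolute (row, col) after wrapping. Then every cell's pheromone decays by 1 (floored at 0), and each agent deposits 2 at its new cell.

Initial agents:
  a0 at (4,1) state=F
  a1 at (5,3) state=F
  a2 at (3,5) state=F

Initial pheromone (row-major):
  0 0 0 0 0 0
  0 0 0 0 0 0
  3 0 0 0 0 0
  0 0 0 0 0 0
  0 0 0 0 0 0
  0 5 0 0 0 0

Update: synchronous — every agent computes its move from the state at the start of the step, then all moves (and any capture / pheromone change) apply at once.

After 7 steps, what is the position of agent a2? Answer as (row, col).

(2, 0)

t=1: a0@(5,1) a1@(0,2) a2@(2,0) | pheromone: 0 0 2 0 0 0 / 0 0 0 0 0 0 / 4 0 0 0 0 0 / 0 0 0 0 0 0 / 0 0 0 0 0 0 / 0 6 0 0 0 0
t=2: a0@(5,1) a1@(5,1) a2@(2,0) | pheromone: 0 0 1 0 0 0 / 0 0 0 0 0 0 / 5 0 0 0 0 0 / 0 0 0 0 0 0 / 0 0 0 0 0 0 / 0 9 0 0 0 0
t=3: a0@(5,1) a1@(5,1) a2@(2,0) | pheromone: 0 0 0 0 0 0 / 0 0 0 0 0 0 / 6 0 0 0 0 0 / 0 0 0 0 0 0 / 0 0 0 0 0 0 / 0 12 0 0 0 0
t=4: a0@(5,1) a1@(5,1) a2@(2,0) | pheromone: 0 0 0 0 0 0 / 0 0 0 0 0 0 / 7 0 0 0 0 0 / 0 0 0 0 0 0 / 0 0 0 0 0 0 / 0 15 0 0 0 0
t=5: a0@(5,1) a1@(5,1) a2@(2,0) | pheromone: 0 0 0 0 0 0 / 0 0 0 0 0 0 / 8 0 0 0 0 0 / 0 0 0 0 0 0 / 0 0 0 0 0 0 / 0 18 0 0 0 0
t=6: a0@(5,1) a1@(5,1) a2@(2,0) | pheromone: 0 0 0 0 0 0 / 0 0 0 0 0 0 / 9 0 0 0 0 0 / 0 0 0 0 0 0 / 0 0 0 0 0 0 / 0 21 0 0 0 0
t=7: a0@(5,1) a1@(5,1) a2@(2,0) | pheromone: 0 0 0 0 0 0 / 0 0 0 0 0 0 / 10 0 0 0 0 0 / 0 0 0 0 0 0 / 0 0 0 0 0 0 / 0 24 0 0 0 0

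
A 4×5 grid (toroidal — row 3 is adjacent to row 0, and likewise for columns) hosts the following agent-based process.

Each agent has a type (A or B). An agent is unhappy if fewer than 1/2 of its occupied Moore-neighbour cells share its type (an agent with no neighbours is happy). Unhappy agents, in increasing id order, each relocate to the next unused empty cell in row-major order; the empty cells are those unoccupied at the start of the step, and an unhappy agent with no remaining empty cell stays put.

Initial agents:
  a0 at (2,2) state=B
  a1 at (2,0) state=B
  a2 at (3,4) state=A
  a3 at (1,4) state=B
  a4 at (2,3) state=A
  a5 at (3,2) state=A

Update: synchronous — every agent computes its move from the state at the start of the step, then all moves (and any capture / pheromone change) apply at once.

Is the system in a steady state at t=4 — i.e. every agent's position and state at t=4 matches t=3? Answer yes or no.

t=1: a0@(0,0):B a1@(2,0):B a2@(3,4):A a3@(1,4):B a4@(2,3):A a5@(3,2):A
t=2: a0@(0,0):B a1@(2,0):B a2@(0,1):A a3@(1,4):B a4@(2,3):A a5@(3,2):A
t=3: (unchanged — steady state)

yes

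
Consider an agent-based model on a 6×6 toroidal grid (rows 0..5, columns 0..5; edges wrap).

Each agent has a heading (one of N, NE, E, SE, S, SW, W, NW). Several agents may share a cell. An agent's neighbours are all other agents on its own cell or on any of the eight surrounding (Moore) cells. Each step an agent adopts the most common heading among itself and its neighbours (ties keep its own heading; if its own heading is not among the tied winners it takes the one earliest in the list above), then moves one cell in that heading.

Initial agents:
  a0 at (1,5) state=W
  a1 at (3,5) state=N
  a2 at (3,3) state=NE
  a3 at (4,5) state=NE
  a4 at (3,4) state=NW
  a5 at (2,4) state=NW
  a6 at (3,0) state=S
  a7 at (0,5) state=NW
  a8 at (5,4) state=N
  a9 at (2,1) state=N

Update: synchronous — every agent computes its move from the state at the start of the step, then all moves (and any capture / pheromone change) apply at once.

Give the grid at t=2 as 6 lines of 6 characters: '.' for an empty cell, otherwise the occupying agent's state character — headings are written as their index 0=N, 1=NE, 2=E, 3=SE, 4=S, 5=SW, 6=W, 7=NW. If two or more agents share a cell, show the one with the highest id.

t=1: a0@(0,4):NW a1@(2,4):NW a2@(2,2):NW a3@(3,5):N a4@(2,3):NW a5@(1,3):NW a6@(2,0):N a7@(5,4):NW a8@(4,4):N a9@(1,1):N
t=2: a0@(5,3):NW a1@(1,3):NW a2@(1,1):NW a3@(2,5):N a4@(1,2):NW a5@(0,2):NW a6@(1,0):N a7@(4,3):NW a8@(3,4):N a9@(0,1):N

.07...
0777..
.....0
....0.
...7..
...7..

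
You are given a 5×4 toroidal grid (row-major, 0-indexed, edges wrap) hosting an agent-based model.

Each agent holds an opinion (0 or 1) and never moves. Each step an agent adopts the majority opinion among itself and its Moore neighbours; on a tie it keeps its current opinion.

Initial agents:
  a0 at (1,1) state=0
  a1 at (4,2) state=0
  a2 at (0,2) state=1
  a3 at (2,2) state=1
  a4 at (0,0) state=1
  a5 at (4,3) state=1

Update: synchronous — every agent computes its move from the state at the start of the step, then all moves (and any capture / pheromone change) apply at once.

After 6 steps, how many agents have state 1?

6

t=1: a0@(1,1):1 a1@(4,2):1 a2@(0,2):1 a3@(2,2):1 a4@(0,0):1 a5@(4,3):1
t=2: (unchanged — steady state)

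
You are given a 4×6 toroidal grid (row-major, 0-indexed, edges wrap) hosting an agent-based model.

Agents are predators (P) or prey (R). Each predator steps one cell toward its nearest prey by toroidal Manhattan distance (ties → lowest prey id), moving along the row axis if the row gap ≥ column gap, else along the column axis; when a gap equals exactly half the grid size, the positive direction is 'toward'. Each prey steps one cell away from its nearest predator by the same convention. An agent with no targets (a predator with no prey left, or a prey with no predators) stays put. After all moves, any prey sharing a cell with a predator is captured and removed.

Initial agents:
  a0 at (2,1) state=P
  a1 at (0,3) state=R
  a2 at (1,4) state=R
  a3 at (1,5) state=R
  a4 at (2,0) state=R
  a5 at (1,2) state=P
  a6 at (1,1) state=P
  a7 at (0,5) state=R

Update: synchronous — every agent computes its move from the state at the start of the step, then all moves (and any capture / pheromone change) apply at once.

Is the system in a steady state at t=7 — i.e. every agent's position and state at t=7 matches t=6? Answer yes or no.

t=1: a0@(2,0):P a1@(3,3):R a2@(1,5):R a3@(1,4):R a4@(2,5):R a5@(0,2):P a6@(1,0):P a7@(0,4):R
t=2: a0@(2,5):P a1@(2,3):R a2@(1,4):R a3@(1,3):R a4@(2,4):R a5@(3,2):P a6@(1,5):P a7@(0,5):R
t=3: a0@(2,4):P a2@(1,3):R a3@(1,2):R a4@(2,3):R a5@(2,2):P a6@(1,4):P a7@(3,5):R
t=4: a0@(2,3):P a3@(0,2):R a4@(2,2):R a5@(1,2):P a6@(1,3):P a7@(0,5):R
t=5: a0@(2,2):P a3@(3,2):R a4@(2,1):R a5@(0,2):P a6@(0,3):P a7@(0,0):R
t=6: a0@(3,2):P a3@(0,2):R a4@(2,0):R a5@(3,2):P a6@(3,3):P a7@(0,5):R
t=7: a0@(0,2):P a3@(1,2):R a4@(2,5):R a5@(0,2):P a6@(0,3):P a7@(0,0):R

no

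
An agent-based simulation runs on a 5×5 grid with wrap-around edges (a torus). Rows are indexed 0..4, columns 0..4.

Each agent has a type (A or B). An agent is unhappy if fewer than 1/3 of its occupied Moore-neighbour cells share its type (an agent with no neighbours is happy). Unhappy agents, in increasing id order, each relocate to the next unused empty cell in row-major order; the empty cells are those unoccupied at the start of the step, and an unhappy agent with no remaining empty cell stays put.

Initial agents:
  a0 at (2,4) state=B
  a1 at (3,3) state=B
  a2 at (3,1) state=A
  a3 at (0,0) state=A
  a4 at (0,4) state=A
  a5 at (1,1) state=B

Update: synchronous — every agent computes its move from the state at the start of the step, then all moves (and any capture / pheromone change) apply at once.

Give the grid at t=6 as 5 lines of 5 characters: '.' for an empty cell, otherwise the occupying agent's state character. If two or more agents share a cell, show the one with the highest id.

A.B.A
.....
....B
.A.B.
.....

t=1: a0@(2,4):B a1@(3,3):B a2@(3,1):A a3@(0,0):A a4@(0,4):A a5@(0,1):B
t=2: a0@(2,4):B a1@(3,3):B a2@(3,1):A a3@(0,0):A a4@(0,4):A a5@(0,2):B
t=3: (unchanged — steady state)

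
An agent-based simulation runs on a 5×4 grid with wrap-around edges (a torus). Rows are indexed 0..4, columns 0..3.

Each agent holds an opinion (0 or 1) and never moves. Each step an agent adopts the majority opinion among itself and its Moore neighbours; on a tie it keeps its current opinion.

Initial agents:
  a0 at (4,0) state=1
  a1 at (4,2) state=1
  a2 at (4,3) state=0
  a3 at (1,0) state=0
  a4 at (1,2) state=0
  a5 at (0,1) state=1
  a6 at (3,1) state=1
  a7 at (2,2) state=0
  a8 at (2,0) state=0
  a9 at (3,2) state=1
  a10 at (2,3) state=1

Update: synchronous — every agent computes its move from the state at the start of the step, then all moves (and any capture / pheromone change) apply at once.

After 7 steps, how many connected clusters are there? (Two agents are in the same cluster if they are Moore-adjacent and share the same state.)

t=1: a0@(4,0):1 a1@(4,2):1 a2@(4,3):1 a3@(1,0):0 a4@(1,2):0 a5@(0,1):1 a6@(3,1):1 a7@(2,2):1 a8@(2,0):0 a9@(3,2):1 a10@(2,3):0
t=2: (unchanged — steady state)

2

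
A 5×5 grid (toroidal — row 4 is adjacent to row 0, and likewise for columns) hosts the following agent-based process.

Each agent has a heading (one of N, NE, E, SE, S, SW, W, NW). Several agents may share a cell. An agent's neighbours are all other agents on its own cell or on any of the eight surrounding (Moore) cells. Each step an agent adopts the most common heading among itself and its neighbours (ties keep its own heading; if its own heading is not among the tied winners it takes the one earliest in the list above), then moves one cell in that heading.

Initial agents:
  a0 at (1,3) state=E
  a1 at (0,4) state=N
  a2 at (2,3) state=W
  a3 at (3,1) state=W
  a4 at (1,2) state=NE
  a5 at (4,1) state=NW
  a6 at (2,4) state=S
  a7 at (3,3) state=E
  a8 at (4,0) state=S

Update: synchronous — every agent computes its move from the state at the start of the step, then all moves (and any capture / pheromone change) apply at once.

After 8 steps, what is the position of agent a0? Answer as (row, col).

(1, 1)

t=1: a0@(1,4):E a1@(4,4):N a2@(2,4):E a3@(3,0):W a4@(0,3):NE a5@(3,0):NW a6@(2,0):E a7@(3,4):E a8@(0,0):S
t=2: a0@(1,0):E a1@(3,4):N a2@(2,0):E a3@(3,1):E a4@(4,4):NE a5@(3,1):E a6@(2,1):E a7@(3,0):E a8@(1,0):S
t=3: a0@(1,1):E a1@(3,0):E a2@(2,1):E a3@(3,2):E a4@(3,0):NE a5@(3,2):E a6@(2,2):E a7@(3,1):E a8@(1,1):E
t=4: a0@(1,2):E a1@(3,1):E a2@(2,2):E a3@(3,3):E a4@(3,1):E a5@(3,3):E a6@(2,3):E a7@(3,2):E a8@(1,2):E
t=5: a0@(1,3):E a1@(3,2):E a2@(2,3):E a3@(3,4):E a4@(3,2):E a5@(3,4):E a6@(2,4):E a7@(3,3):E a8@(1,3):E
t=6: a0@(1,4):E a1@(3,3):E a2@(2,4):E a3@(3,0):E a4@(3,3):E a5@(3,0):E a6@(2,0):E a7@(3,4):E a8@(1,4):E
t=7: a0@(1,0):E a1@(3,4):E a2@(2,0):E a3@(3,1):E a4@(3,4):E a5@(3,1):E a6@(2,1):E a7@(3,0):E a8@(1,0):E
t=8: a0@(1,1):E a1@(3,0):E a2@(2,1):E a3@(3,2):E a4@(3,0):E a5@(3,2):E a6@(2,2):E a7@(3,1):E a8@(1,1):E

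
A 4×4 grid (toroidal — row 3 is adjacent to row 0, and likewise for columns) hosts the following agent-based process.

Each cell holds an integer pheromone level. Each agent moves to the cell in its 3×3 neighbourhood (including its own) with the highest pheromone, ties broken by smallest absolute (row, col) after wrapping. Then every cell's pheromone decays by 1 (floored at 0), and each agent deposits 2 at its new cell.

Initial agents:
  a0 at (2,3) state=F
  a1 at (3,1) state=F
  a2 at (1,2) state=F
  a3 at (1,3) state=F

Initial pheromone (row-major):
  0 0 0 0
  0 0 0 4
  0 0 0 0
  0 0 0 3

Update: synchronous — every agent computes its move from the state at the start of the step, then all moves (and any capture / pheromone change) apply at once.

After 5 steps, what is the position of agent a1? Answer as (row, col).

(1, 3)

t=1: a0@(1,3) a1@(0,0) a2@(1,3) a3@(1,3) | pheromone: 2 0 0 0 / 0 0 0 9 / 0 0 0 0 / 0 0 0 2
t=2: a0@(1,3) a1@(1,3) a2@(1,3) a3@(1,3) | pheromone: 1 0 0 0 / 0 0 0 16 / 0 0 0 0 / 0 0 0 1
t=3: a0@(1,3) a1@(1,3) a2@(1,3) a3@(1,3) | pheromone: 0 0 0 0 / 0 0 0 23 / 0 0 0 0 / 0 0 0 0
t=4: a0@(1,3) a1@(1,3) a2@(1,3) a3@(1,3) | pheromone: 0 0 0 0 / 0 0 0 30 / 0 0 0 0 / 0 0 0 0
t=5: a0@(1,3) a1@(1,3) a2@(1,3) a3@(1,3) | pheromone: 0 0 0 0 / 0 0 0 37 / 0 0 0 0 / 0 0 0 0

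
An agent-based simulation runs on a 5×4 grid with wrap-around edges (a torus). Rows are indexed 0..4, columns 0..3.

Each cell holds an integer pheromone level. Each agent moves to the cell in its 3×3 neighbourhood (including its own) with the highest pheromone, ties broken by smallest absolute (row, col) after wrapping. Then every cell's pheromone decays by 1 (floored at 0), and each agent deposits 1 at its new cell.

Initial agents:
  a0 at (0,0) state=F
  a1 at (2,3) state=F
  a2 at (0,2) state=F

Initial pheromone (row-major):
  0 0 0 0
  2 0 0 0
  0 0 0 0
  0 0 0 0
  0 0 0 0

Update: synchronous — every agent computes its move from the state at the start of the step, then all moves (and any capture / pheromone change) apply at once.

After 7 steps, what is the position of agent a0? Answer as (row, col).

t=1: a0@(1,0) a1@(1,0) a2@(0,1) | pheromone: 0 1 0 0 / 3 0 0 0 / 0 0 0 0 / 0 0 0 0 / 0 0 0 0
t=2: a0@(1,0) a1@(1,0) a2@(1,0) | pheromone: 0 0 0 0 / 5 0 0 0 / 0 0 0 0 / 0 0 0 0 / 0 0 0 0
t=3: a0@(1,0) a1@(1,0) a2@(1,0) | pheromone: 0 0 0 0 / 7 0 0 0 / 0 0 0 0 / 0 0 0 0 / 0 0 0 0
t=4: a0@(1,0) a1@(1,0) a2@(1,0) | pheromone: 0 0 0 0 / 9 0 0 0 / 0 0 0 0 / 0 0 0 0 / 0 0 0 0
t=5: a0@(1,0) a1@(1,0) a2@(1,0) | pheromone: 0 0 0 0 / 11 0 0 0 / 0 0 0 0 / 0 0 0 0 / 0 0 0 0
t=6: a0@(1,0) a1@(1,0) a2@(1,0) | pheromone: 0 0 0 0 / 13 0 0 0 / 0 0 0 0 / 0 0 0 0 / 0 0 0 0
t=7: a0@(1,0) a1@(1,0) a2@(1,0) | pheromone: 0 0 0 0 / 15 0 0 0 / 0 0 0 0 / 0 0 0 0 / 0 0 0 0

(1, 0)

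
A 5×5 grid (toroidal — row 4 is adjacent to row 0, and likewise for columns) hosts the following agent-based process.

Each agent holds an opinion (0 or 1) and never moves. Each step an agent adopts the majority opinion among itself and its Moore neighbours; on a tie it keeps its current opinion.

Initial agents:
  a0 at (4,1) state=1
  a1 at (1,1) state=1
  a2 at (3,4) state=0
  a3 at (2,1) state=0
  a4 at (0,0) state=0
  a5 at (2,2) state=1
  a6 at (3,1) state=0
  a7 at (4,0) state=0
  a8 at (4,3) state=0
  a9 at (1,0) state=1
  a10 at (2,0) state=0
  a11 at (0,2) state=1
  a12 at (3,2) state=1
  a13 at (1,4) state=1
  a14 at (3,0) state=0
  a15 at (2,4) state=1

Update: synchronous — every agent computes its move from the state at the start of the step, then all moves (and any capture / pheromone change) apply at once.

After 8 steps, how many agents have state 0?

10

t=1: a0@(4,1):0 a1@(1,1):1 a2@(3,4):0 a3@(2,1):0 a4@(0,0):1 a5@(2,2):1 a6@(3,1):0 a7@(4,0):0 a8@(4,3):0 a9@(1,0):1 a10@(2,0):0 a11@(0,2):1 a12@(3,2):1 a13@(1,4):1 a14@(3,0):0 a15@(2,4):1
t=2: a0@(4,1):0 a1@(1,1):1 a2@(3,4):0 a3@(2,1):0 a4@(0,0):1 a5@(2,2):1 a6@(3,1):0 a7@(4,0):0 a8@(4,3):0 a9@(1,0):1 a10@(2,0):0 a11@(0,2):1 a12@(3,2):0 a13@(1,4):1 a14@(3,0):0 a15@(2,4):1
t=3: a0@(4,1):0 a1@(1,1):1 a2@(3,4):0 a3@(2,1):0 a4@(0,0):1 a5@(2,2):0 a6@(3,1):0 a7@(4,0):0 a8@(4,3):0 a9@(1,0):1 a10@(2,0):0 a11@(0,2):1 a12@(3,2):0 a13@(1,4):1 a14@(3,0):0 a15@(2,4):1
t=4: (unchanged — steady state)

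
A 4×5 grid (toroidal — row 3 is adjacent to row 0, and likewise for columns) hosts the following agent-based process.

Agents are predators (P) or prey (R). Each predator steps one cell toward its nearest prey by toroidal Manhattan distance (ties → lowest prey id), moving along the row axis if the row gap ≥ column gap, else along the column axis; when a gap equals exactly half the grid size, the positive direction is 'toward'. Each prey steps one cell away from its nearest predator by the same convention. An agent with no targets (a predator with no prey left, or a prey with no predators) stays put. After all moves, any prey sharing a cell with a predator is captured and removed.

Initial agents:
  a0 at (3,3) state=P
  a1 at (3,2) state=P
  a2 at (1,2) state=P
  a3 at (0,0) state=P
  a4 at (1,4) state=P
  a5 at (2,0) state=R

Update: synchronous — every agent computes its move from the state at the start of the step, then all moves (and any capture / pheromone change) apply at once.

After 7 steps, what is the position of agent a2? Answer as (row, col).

(1, 1)

t=1: a0@(3,4):P a1@(3,1):P a2@(1,1):P a3@(1,0):P a4@(2,4):P
t=2: (unchanged — steady state)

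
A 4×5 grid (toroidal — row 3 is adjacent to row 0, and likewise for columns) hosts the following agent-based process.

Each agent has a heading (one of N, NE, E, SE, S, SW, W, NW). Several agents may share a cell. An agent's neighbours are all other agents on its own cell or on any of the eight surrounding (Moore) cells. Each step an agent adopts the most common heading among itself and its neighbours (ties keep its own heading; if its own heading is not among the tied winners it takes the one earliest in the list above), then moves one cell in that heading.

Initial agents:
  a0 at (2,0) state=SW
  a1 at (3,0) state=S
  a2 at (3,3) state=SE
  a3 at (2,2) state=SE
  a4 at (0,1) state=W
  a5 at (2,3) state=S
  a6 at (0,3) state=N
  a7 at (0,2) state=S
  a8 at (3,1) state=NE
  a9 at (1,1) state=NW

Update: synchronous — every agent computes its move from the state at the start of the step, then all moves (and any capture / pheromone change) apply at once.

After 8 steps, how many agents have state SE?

10

t=1: a0@(3,4):SW a1@(0,0):S a2@(0,4):SE a3@(3,3):SE a4@(1,1):S a5@(3,4):SE a6@(3,3):N a7@(1,2):S a8@(0,1):S a9@(0,0):NW
t=2: a0@(0,0):SE a1@(1,0):S a2@(1,0):SE a3@(0,4):SE a4@(2,1):S a5@(0,0):SE a6@(0,4):SE a7@(2,2):S a8@(1,1):S a9@(1,0):S
t=3: a0@(1,1):SE a1@(2,1):SE a2@(2,1):SE a3@(1,0):SE a4@(3,1):S a5@(1,1):SE a6@(1,0):SE a7@(3,2):S a8@(2,1):S a9@(2,1):SE
t=4: a0@(2,2):SE a1@(3,2):SE a2@(3,2):SE a3@(2,1):SE a4@(0,1):S a5@(2,2):SE a6@(2,1):SE a7@(0,2):S a8@(3,2):SE a9@(3,2):SE
t=5: a0@(3,3):SE a1@(0,3):SE a2@(0,3):SE a3@(3,2):SE a4@(1,2):SE a5@(3,3):SE a6@(3,2):SE a7@(1,3):SE a8@(0,3):SE a9@(0,3):SE
t=6: a0@(0,4):SE a1@(1,4):SE a2@(1,4):SE a3@(0,3):SE a4@(2,3):SE a5@(0,4):SE a6@(0,3):SE a7@(2,4):SE a8@(1,4):SE a9@(1,4):SE
t=7: a0@(1,0):SE a1@(2,0):SE a2@(2,0):SE a3@(1,4):SE a4@(3,4):SE a5@(1,0):SE a6@(1,4):SE a7@(3,0):SE a8@(2,0):SE a9@(2,0):SE
t=8: a0@(2,1):SE a1@(3,1):SE a2@(3,1):SE a3@(2,0):SE a4@(0,0):SE a5@(2,1):SE a6@(2,0):SE a7@(0,1):SE a8@(3,1):SE a9@(3,1):SE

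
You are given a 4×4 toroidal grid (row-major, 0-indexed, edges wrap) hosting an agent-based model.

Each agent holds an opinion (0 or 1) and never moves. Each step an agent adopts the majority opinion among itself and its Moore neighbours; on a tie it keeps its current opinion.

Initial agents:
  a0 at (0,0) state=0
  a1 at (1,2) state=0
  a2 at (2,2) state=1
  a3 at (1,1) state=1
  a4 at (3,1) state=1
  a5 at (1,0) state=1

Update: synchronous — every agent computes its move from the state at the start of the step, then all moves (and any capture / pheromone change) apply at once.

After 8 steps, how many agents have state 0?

t=1: a0@(0,0):1 a1@(1,2):1 a2@(2,2):1 a3@(1,1):1 a4@(3,1):1 a5@(1,0):1
t=2: (unchanged — steady state)

0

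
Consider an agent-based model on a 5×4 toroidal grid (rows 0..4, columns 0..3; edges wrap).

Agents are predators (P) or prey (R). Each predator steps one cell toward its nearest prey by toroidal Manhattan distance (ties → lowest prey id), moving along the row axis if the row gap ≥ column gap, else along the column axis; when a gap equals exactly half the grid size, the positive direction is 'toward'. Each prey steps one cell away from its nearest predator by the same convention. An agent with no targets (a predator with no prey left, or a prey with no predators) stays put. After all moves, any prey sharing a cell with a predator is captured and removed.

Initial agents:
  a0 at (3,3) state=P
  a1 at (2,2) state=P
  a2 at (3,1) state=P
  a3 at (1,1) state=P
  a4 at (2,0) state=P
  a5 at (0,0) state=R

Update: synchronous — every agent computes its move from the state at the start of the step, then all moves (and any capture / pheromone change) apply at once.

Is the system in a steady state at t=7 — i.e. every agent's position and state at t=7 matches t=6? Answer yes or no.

yes

t=1: a0@(4,3):P a1@(1,2):P a2@(4,1):P a3@(0,1):P a4@(1,0):P a5@(4,0):R
t=2: a0@(4,0):P a1@(0,2):P a2@(4,0):P a3@(4,1):P a4@(0,0):P
t=3: (unchanged — steady state)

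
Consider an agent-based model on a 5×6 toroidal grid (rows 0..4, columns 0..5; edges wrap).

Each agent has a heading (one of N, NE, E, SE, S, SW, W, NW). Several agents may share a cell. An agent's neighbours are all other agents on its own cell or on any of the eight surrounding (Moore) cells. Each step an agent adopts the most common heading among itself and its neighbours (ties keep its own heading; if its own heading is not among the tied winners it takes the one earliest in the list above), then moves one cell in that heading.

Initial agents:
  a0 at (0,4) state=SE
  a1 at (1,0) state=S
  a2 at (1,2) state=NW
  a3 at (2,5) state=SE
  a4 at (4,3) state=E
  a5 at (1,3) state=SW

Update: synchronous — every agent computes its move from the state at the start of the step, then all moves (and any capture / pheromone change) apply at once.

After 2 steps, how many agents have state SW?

t=1: a0@(1,5):SE a1@(2,0):S a2@(0,1):NW a3@(3,0):SE a4@(4,4):E a5@(2,2):SW
t=2: a0@(2,0):SE a1@(3,1):SE a2@(4,0):NW a3@(4,1):SE a4@(4,5):E a5@(3,1):SW

1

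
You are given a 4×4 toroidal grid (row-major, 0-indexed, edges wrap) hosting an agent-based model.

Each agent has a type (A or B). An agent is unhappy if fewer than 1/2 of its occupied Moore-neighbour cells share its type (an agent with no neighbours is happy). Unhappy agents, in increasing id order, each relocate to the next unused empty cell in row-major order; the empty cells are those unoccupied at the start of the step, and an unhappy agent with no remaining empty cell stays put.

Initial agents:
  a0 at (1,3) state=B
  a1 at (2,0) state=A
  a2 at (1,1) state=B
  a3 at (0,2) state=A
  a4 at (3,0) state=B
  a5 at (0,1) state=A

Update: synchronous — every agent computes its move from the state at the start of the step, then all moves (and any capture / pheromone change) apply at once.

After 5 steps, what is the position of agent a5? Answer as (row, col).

t=1: a0@(0,0):B a1@(0,3):A a2@(1,0):B a3@(1,2):A a4@(2,1):B a5@(2,2):A
t=2: a0@(0,0):B a1@(0,1):A a2@(1,0):B a3@(1,2):A a4@(0,2):B a5@(2,2):A
t=3: a0@(0,0):B a1@(0,3):A a2@(1,0):B a3@(1,2):A a4@(1,1):B a5@(2,2):A
t=4: a0@(0,0):B a1@(0,1):A a2@(1,0):B a3@(1,2):A a4@(1,1):B a5@(2,2):A
t=5: a0@(0,0):B a1@(0,2):A a2@(1,0):B a3@(1,2):A a4@(0,3):B a5@(2,2):A

(2, 2)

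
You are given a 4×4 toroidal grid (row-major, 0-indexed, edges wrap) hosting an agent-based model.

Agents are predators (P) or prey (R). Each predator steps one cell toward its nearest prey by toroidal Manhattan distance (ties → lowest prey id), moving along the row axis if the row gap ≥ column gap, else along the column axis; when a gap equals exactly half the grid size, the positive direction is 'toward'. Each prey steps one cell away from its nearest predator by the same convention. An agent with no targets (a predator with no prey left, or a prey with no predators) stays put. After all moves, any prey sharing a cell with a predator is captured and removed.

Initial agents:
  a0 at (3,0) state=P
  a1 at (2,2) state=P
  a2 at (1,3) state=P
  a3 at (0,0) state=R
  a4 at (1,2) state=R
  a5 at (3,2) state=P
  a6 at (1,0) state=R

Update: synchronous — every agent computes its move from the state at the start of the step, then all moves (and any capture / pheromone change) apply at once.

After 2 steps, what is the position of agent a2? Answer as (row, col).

t=1: a0@(0,0):P a1@(1,2):P a2@(1,2):P a3@(1,0):R a5@(0,2):P a6@(1,1):R
t=2: a0@(1,0):P a1@(1,1):P a2@(1,1):P a3@(2,0):R a5@(1,2):P

(1, 1)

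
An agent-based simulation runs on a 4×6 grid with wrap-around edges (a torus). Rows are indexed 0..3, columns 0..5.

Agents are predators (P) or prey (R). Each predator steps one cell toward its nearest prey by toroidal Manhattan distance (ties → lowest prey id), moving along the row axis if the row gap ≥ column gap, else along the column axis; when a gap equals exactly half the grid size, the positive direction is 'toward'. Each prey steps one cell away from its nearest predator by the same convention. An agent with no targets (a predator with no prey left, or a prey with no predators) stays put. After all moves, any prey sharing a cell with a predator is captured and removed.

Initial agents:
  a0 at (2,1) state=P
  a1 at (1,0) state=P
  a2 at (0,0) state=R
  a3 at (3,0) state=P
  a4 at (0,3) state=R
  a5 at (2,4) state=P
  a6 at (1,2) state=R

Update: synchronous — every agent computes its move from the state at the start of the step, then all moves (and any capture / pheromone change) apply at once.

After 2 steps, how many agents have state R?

t=1: a0@(1,1):P a1@(0,0):P a2@(3,0):R a3@(0,0):P a4@(3,3):R a5@(3,4):P a6@(0,2):R
t=2: a0@(0,1):P a1@(3,0):P a2@(2,0):R a3@(3,0):P a4@(3,2):R a5@(3,3):P a6@(3,2):R

3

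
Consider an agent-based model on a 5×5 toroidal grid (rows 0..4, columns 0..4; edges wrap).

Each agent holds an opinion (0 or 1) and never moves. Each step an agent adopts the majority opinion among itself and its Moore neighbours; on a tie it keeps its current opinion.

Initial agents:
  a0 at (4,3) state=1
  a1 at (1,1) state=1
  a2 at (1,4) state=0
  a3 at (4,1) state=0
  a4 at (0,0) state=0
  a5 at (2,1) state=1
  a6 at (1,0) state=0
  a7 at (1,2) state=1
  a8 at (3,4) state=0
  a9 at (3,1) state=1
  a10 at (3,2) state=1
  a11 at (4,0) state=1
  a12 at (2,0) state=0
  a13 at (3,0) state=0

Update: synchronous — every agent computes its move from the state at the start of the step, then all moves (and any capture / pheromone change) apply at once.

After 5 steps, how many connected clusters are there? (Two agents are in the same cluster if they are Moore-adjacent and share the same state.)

t=1: a0@(4,3):1 a1@(1,1):1 a2@(1,4):0 a3@(4,1):0 a4@(0,0):0 a5@(2,1):1 a6@(1,0):0 a7@(1,2):1 a8@(3,4):0 a9@(3,1):1 a10@(3,2):1 a11@(4,0):0 a12@(2,0):0 a13@(3,0):0
t=2: a0@(4,3):1 a1@(1,1):1 a2@(1,4):0 a3@(4,1):0 a4@(0,0):0 a5@(2,1):1 a6@(1,0):0 a7@(1,2):1 a8@(3,4):0 a9@(3,1):0 a10@(3,2):1 a11@(4,0):0 a12@(2,0):0 a13@(3,0):0
t=3: (unchanged — steady state)

2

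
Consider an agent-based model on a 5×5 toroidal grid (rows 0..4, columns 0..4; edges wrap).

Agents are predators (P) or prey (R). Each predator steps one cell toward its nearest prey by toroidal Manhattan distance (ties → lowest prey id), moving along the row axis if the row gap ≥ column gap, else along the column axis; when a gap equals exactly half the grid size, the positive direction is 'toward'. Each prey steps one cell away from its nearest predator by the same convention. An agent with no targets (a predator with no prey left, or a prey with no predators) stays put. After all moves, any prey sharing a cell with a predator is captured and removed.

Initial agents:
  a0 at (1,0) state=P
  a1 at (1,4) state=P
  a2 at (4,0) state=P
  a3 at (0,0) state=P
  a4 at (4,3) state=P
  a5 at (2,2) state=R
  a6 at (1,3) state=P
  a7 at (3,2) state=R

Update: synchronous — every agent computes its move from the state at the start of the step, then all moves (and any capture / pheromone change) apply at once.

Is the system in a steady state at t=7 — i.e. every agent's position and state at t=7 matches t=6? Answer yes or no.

yes

t=1: a0@(1,1):P a1@(1,3):P a2@(4,1):P a3@(1,0):P a4@(3,3):P a5@(3,2):R a6@(2,3):P a7@(2,2):R
t=2: a0@(2,1):P a1@(2,3):P a2@(3,1):P a3@(1,1):P a4@(3,2):P a6@(2,2):P
t=3: (unchanged — steady state)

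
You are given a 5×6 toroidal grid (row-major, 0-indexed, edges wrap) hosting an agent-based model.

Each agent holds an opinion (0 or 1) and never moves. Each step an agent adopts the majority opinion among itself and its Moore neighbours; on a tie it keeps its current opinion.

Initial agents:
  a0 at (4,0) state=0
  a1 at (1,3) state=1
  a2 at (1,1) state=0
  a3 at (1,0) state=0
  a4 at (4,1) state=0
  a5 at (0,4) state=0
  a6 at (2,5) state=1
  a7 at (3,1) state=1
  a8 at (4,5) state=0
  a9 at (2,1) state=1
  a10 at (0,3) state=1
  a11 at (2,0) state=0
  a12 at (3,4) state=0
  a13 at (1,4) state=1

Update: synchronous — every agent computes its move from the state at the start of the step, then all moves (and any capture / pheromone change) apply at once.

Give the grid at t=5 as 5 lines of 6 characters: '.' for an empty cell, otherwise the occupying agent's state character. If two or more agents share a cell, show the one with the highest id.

t=1: a0@(4,0):0 a1@(1,3):1 a2@(1,1):0 a3@(1,0):0 a4@(4,1):0 a5@(0,4):1 a6@(2,5):0 a7@(3,1):0 a8@(4,5):0 a9@(2,1):0 a10@(0,3):1 a11@(2,0):0 a12@(3,4):0 a13@(1,4):1
t=2: (unchanged — steady state)

...11.
00.11.
00...0
.0..0.
00...0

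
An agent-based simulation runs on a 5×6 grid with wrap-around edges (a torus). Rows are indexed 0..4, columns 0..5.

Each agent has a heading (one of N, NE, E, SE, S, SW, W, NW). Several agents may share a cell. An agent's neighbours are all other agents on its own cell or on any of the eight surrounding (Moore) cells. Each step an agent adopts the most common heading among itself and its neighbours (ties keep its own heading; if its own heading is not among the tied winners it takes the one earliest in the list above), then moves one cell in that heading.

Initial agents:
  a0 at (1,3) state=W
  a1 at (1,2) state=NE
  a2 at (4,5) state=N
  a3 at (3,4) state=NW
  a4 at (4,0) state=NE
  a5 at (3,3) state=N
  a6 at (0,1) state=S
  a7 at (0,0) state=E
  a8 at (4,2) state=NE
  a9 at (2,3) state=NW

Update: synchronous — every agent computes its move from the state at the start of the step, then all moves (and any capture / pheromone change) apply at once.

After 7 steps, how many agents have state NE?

4

t=1: a0@(1,2):W a1@(0,3):NE a2@(3,5):N a3@(2,3):NW a4@(3,1):NE a5@(2,2):NW a6@(4,2):NE a7@(0,1):E a8@(3,3):NE a9@(1,2):NW
t=2: a0@(0,1):NW a1@(4,4):NE a2@(2,5):N a3@(1,2):NW a4@(2,2):NE a5@(1,1):NW a6@(3,3):NE a7@(0,2):E a8@(2,4):NE a9@(0,1):NW
t=3: a0@(4,0):NW a1@(3,5):NE a2@(1,5):N a3@(0,1):NW a4@(1,3):NE a5@(0,0):NW a6@(2,4):NE a7@(4,1):NW a8@(1,5):NE a9@(4,0):NW
t=4: a0@(3,5):NW a1@(2,0):NE a2@(0,0):NE a3@(4,0):NW a4@(0,4):NE a5@(4,5):NW a6@(1,5):NE a7@(3,0):NW a8@(0,0):NE a9@(3,5):NW
t=5: a0@(2,4):NW a1@(1,5):NW a2@(4,1):NE a3@(3,5):NW a4@(4,5):NE a5@(3,4):NW a6@(0,0):NE a7@(2,5):NW a8@(4,1):NE a9@(2,4):NW
t=6: a0@(1,3):NW a1@(0,4):NW a2@(3,2):NE a3@(2,4):NW a4@(3,0):NE a5@(2,3):NW a6@(4,1):NE a7@(1,4):NW a8@(3,2):NE a9@(1,3):NW
t=7: a0@(0,2):NW a1@(4,3):NW a2@(2,3):NE a3@(1,3):NW a4@(2,1):NE a5@(1,2):NW a6@(3,2):NE a7@(0,3):NW a8@(2,3):NE a9@(0,2):NW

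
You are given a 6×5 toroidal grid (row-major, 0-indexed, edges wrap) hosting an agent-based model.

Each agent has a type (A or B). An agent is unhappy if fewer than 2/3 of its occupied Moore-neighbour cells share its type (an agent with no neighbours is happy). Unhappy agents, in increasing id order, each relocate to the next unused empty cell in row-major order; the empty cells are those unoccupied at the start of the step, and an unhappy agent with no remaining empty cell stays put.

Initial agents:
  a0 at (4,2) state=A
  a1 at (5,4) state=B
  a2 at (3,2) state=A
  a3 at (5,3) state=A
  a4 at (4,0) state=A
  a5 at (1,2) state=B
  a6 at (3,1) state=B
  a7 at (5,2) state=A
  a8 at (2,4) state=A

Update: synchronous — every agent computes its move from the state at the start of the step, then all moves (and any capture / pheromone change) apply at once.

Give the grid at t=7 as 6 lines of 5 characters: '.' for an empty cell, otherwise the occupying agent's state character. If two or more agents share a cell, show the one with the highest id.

BAA..
.B.AB
.....
.....
..A..
..AA.

t=1: a0@(4,2):A a1@(0,0):B a2@(0,1):A a3@(5,3):A a4@(0,2):A a5@(1,2):B a6@(0,3):B a7@(5,2):A a8@(2,4):A
t=2: a0@(4,2):A a1@(0,4):B a2@(1,0):A a3@(5,3):A a4@(1,1):A a5@(1,3):B a6@(1,4):B a7@(5,2):A a8@(2,4):A
t=3: a0@(4,2):A a1@(0,0):B a2@(0,1):A a3@(5,3):A a4@(1,1):A a5@(1,3):B a6@(0,2):B a7@(5,2):A a8@(0,3):A
t=4: a0@(4,2):A a1@(0,4):B a2@(1,0):A a3@(5,3):A a4@(1,2):A a5@(1,4):B a6@(2,0):B a7@(5,2):A a8@(2,1):A
t=5: a0@(4,2):A a1@(0,0):B a2@(0,1):A a3@(5,3):A a4@(1,2):A a5@(1,4):B a6@(0,2):B a7@(5,2):A a8@(2,1):A
t=6: a0@(4,2):A a1@(0,3):B a2@(0,4):A a3@(5,3):A a4@(1,2):A a5@(1,4):B a6@(1,0):B a7@(5,2):A a8@(2,1):A
t=7: a0@(4,2):A a1@(0,0):B a2@(0,1):A a3@(5,3):A a4@(0,2):A a5@(1,4):B a6@(1,1):B a7@(5,2):A a8@(1,3):A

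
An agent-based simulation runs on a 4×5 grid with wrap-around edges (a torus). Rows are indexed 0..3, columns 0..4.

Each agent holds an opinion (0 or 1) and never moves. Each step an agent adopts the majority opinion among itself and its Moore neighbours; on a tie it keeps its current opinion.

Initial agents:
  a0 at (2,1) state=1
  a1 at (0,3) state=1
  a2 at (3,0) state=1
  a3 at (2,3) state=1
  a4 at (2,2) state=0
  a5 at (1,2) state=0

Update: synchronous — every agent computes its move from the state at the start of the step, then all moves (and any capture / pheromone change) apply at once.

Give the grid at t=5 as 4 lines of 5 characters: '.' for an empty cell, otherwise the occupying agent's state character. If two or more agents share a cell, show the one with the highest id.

t=1: a0@(2,1):1 a1@(0,3):1 a2@(3,0):1 a3@(2,3):0 a4@(2,2):0 a5@(1,2):1
t=2: (unchanged — steady state)

...1.
..1..
.100.
1....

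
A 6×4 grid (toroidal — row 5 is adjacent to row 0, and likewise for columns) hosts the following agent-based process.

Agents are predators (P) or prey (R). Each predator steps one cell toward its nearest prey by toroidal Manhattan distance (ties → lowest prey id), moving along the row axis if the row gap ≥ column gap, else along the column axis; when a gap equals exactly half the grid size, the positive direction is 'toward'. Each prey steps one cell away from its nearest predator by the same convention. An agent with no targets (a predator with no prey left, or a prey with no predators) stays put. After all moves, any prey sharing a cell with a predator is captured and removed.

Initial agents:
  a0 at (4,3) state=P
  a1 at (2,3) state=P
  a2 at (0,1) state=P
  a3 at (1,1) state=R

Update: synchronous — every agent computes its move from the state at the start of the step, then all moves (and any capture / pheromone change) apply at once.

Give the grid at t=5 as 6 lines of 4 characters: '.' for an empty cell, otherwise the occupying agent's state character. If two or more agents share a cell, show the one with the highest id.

....
....
....
...P
...R
....

t=1: a0@(5,3):P a1@(2,0):P a2@(1,1):P a3@(2,1):R
t=2: a0@(0,3):P a1@(2,1):P a2@(2,1):P a3@(2,2):R
t=3: a0@(1,3):P a1@(2,2):P a2@(2,2):P a3@(2,3):R
t=4: a0@(2,3):P a1@(2,3):P a2@(2,3):P a3@(3,3):R
t=5: a0@(3,3):P a1@(3,3):P a2@(3,3):P a3@(4,3):R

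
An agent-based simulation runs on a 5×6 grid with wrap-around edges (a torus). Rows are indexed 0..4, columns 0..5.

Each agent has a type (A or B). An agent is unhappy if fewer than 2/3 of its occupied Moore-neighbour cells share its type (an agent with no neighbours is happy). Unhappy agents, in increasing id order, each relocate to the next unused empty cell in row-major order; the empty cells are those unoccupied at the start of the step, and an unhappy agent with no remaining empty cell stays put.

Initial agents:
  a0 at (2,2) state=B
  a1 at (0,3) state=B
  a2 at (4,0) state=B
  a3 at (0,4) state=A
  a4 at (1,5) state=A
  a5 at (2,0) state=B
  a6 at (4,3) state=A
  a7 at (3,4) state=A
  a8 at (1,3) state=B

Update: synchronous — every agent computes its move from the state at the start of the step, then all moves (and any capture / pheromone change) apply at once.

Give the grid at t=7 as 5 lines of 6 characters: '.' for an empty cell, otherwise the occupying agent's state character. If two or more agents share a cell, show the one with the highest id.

BBAA.B
......
..B...
....A.
B..A..

t=1: a0@(2,2):B a1@(0,0):B a2@(4,0):B a3@(0,1):A a4@(0,2):A a5@(0,5):B a6@(4,3):A a7@(3,4):A a8@(1,3):B
t=2: a0@(2,2):B a1@(0,0):B a2@(4,0):B a3@(0,3):A a4@(0,2):A a5@(0,5):B a6@(4,3):A a7@(3,4):A a8@(0,4):B
t=3: a0@(2,2):B a1@(0,0):B a2@(4,0):B a3@(0,3):A a4@(0,2):A a5@(0,5):B a6@(4,3):A a7@(3,4):A a8@(0,1):B
t=4: (unchanged — steady state)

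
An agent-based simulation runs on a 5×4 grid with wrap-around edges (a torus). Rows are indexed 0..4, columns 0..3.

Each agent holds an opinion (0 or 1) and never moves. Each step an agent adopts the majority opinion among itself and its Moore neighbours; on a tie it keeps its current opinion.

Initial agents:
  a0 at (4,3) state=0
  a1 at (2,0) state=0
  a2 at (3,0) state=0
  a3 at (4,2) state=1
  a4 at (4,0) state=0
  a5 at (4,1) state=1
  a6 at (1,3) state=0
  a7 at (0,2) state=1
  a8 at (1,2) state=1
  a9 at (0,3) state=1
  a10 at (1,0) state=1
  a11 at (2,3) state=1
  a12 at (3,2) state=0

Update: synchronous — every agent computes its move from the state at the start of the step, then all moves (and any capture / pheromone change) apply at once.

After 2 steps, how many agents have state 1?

t=1: a0@(4,3):0 a1@(2,0):0 a2@(3,0):0 a3@(4,2):1 a4@(4,0):0 a5@(4,1):1 a6@(1,3):1 a7@(0,2):1 a8@(1,2):1 a9@(0,3):1 a10@(1,0):1 a11@(2,3):0 a12@(3,2):1
t=2: a0@(4,3):1 a1@(2,0):0 a2@(3,0):0 a3@(4,2):1 a4@(4,0):0 a5@(4,1):1 a6@(1,3):1 a7@(0,2):1 a8@(1,2):1 a9@(0,3):1 a10@(1,0):1 a11@(2,3):1 a12@(3,2):1

10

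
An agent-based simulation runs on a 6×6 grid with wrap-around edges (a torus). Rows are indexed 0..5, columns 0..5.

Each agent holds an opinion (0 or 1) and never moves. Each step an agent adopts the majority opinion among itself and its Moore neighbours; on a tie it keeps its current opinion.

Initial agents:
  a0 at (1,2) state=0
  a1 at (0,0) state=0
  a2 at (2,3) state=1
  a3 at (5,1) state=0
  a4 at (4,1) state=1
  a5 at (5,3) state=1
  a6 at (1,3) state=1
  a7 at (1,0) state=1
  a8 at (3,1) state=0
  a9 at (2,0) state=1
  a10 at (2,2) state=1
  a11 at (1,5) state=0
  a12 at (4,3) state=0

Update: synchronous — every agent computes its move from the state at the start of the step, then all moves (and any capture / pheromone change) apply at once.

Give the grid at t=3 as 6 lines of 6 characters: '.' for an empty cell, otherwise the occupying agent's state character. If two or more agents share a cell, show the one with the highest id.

0.....
1.11.0
1.11..
.1....
.0.0..
.0.1..

t=1: a0@(1,2):1 a1@(0,0):0 a2@(2,3):1 a3@(5,1):0 a4@(4,1):0 a5@(5,3):1 a6@(1,3):1 a7@(1,0):1 a8@(3,1):1 a9@(2,0):1 a10@(2,2):1 a11@(1,5):0 a12@(4,3):0
t=2: (unchanged — steady state)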